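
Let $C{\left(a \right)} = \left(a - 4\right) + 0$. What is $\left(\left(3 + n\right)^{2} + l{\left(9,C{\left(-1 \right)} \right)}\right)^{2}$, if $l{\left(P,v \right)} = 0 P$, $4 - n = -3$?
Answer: $10000$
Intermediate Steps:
$C{\left(a \right)} = -4 + a$ ($C{\left(a \right)} = \left(-4 + a\right) + 0 = -4 + a$)
$n = 7$ ($n = 4 - -3 = 4 + 3 = 7$)
$l{\left(P,v \right)} = 0$
$\left(\left(3 + n\right)^{2} + l{\left(9,C{\left(-1 \right)} \right)}\right)^{2} = \left(\left(3 + 7\right)^{2} + 0\right)^{2} = \left(10^{2} + 0\right)^{2} = \left(100 + 0\right)^{2} = 100^{2} = 10000$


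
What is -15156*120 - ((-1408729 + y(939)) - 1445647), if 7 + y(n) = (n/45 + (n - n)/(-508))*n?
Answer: 5080346/5 ≈ 1.0161e+6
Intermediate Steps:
y(n) = -7 + n²/45 (y(n) = -7 + (n/45 + (n - n)/(-508))*n = -7 + (n*(1/45) + 0*(-1/508))*n = -7 + (n/45 + 0)*n = -7 + (n/45)*n = -7 + n²/45)
-15156*120 - ((-1408729 + y(939)) - 1445647) = -15156*120 - ((-1408729 + (-7 + (1/45)*939²)) - 1445647) = -1818720 - ((-1408729 + (-7 + (1/45)*881721)) - 1445647) = -1818720 - ((-1408729 + (-7 + 97969/5)) - 1445647) = -1818720 - ((-1408729 + 97934/5) - 1445647) = -1818720 - (-6945711/5 - 1445647) = -1818720 - 1*(-14173946/5) = -1818720 + 14173946/5 = 5080346/5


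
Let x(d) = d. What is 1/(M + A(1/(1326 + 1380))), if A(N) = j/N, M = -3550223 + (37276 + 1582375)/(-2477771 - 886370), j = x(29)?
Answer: -305831/1061768615660 ≈ -2.8804e-7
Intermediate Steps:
j = 29
M = -1085768397554/305831 (M = -3550223 + 1619651/(-3364141) = -3550223 + 1619651*(-1/3364141) = -3550223 - 147241/305831 = -1085768397554/305831 ≈ -3.5502e+6)
A(N) = 29/N
1/(M + A(1/(1326 + 1380))) = 1/(-1085768397554/305831 + 29/(1/(1326 + 1380))) = 1/(-1085768397554/305831 + 29/(1/2706)) = 1/(-1085768397554/305831 + 29*2706) = 1/(-1085768397554/305831 + 78474) = 1/(-1061768615660/305831) = -305831/1061768615660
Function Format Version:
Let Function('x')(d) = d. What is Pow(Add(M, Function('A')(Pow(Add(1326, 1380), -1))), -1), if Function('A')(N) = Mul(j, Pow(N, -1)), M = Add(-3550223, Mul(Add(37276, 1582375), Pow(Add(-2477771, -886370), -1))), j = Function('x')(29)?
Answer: Rational(-305831, 1061768615660) ≈ -2.8804e-7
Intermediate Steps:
j = 29
M = Rational(-1085768397554, 305831) (M = Add(-3550223, Mul(1619651, Pow(-3364141, -1))) = Add(-3550223, Mul(1619651, Rational(-1, 3364141))) = Add(-3550223, Rational(-147241, 305831)) = Rational(-1085768397554, 305831) ≈ -3.5502e+6)
Function('A')(N) = Mul(29, Pow(N, -1))
Pow(Add(M, Function('A')(Pow(Add(1326, 1380), -1))), -1) = Pow(Add(Rational(-1085768397554, 305831), Mul(29, Pow(Pow(Add(1326, 1380), -1), -1))), -1) = Pow(Add(Rational(-1085768397554, 305831), Mul(29, Pow(Pow(2706, -1), -1))), -1) = Pow(Add(Rational(-1085768397554, 305831), Mul(29, Pow(Rational(1, 2706), -1))), -1) = Pow(Add(Rational(-1085768397554, 305831), Mul(29, 2706)), -1) = Pow(Add(Rational(-1085768397554, 305831), 78474), -1) = Pow(Rational(-1061768615660, 305831), -1) = Rational(-305831, 1061768615660)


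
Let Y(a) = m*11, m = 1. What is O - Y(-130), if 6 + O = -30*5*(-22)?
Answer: 3283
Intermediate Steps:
Y(a) = 11 (Y(a) = 1*11 = 11)
O = 3294 (O = -6 - 30*5*(-22) = -6 - 150*(-22) = -6 + 3300 = 3294)
O - Y(-130) = 3294 - 1*11 = 3294 - 11 = 3283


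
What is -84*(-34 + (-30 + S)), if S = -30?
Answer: 7896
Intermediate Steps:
-84*(-34 + (-30 + S)) = -84*(-34 + (-30 - 30)) = -84*(-34 - 60) = -84*(-94) = 7896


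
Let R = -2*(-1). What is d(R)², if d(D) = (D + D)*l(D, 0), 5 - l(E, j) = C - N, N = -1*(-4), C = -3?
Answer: 2304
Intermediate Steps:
R = 2
N = 4
l(E, j) = 12 (l(E, j) = 5 - (-3 - 1*4) = 5 - (-3 - 4) = 5 - 1*(-7) = 5 + 7 = 12)
d(D) = 24*D (d(D) = (D + D)*12 = (2*D)*12 = 24*D)
d(R)² = (24*2)² = 48² = 2304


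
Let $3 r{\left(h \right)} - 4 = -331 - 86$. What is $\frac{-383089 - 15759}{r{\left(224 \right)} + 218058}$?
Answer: $- \frac{1196544}{653761} \approx -1.8302$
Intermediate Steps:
$r{\left(h \right)} = - \frac{413}{3}$ ($r{\left(h \right)} = \frac{4}{3} + \frac{-331 - 86}{3} = \frac{4}{3} + \frac{1}{3} \left(-417\right) = \frac{4}{3} - 139 = - \frac{413}{3}$)
$\frac{-383089 - 15759}{r{\left(224 \right)} + 218058} = \frac{-383089 - 15759}{- \frac{413}{3} + 218058} = \frac{-383089 - 15759}{\frac{653761}{3}} = \left(-398848\right) \frac{3}{653761} = - \frac{1196544}{653761}$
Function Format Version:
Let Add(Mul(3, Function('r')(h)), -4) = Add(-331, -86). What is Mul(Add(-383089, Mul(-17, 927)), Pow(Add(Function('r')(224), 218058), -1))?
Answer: Rational(-1196544, 653761) ≈ -1.8302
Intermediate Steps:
Function('r')(h) = Rational(-413, 3) (Function('r')(h) = Add(Rational(4, 3), Mul(Rational(1, 3), Add(-331, -86))) = Add(Rational(4, 3), Mul(Rational(1, 3), -417)) = Add(Rational(4, 3), -139) = Rational(-413, 3))
Mul(Add(-383089, Mul(-17, 927)), Pow(Add(Function('r')(224), 218058), -1)) = Mul(Add(-383089, Mul(-17, 927)), Pow(Add(Rational(-413, 3), 218058), -1)) = Mul(Add(-383089, -15759), Pow(Rational(653761, 3), -1)) = Mul(-398848, Rational(3, 653761)) = Rational(-1196544, 653761)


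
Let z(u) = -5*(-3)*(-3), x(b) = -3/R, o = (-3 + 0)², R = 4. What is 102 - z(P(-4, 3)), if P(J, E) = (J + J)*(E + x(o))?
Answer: 147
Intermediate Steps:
o = 9 (o = (-3)² = 9)
x(b) = -¾ (x(b) = -3/4 = -3*¼ = -¾)
P(J, E) = 2*J*(-¾ + E) (P(J, E) = (J + J)*(E - ¾) = (2*J)*(-¾ + E) = 2*J*(-¾ + E))
z(u) = -45 (z(u) = 15*(-3) = -45)
102 - z(P(-4, 3)) = 102 - 1*(-45) = 102 + 45 = 147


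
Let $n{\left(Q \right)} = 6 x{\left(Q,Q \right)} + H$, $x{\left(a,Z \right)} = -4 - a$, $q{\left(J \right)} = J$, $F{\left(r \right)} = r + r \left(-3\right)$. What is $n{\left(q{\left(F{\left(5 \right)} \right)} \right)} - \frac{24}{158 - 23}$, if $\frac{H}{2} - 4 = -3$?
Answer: $\frac{1702}{45} \approx 37.822$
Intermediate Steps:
$F{\left(r \right)} = - 2 r$ ($F{\left(r \right)} = r - 3 r = - 2 r$)
$H = 2$ ($H = 8 + 2 \left(-3\right) = 8 - 6 = 2$)
$n{\left(Q \right)} = -22 - 6 Q$ ($n{\left(Q \right)} = 6 \left(-4 - Q\right) + 2 = \left(-24 - 6 Q\right) + 2 = -22 - 6 Q$)
$n{\left(q{\left(F{\left(5 \right)} \right)} \right)} - \frac{24}{158 - 23} = \left(-22 - 6 \left(\left(-2\right) 5\right)\right) - \frac{24}{158 - 23} = \left(-22 - -60\right) - \frac{24}{135} = \left(-22 + 60\right) - \frac{8}{45} = 38 - \frac{8}{45} = \frac{1702}{45}$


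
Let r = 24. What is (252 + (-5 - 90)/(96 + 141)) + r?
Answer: 65317/237 ≈ 275.60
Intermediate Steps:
(252 + (-5 - 90)/(96 + 141)) + r = (252 + (-5 - 90)/(96 + 141)) + 24 = (252 - 95/237) + 24 = 59629/237 + 24 = 65317/237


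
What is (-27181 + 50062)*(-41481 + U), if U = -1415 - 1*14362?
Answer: -1310120298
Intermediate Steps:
U = -15777 (U = -1415 - 14362 = -15777)
(-27181 + 50062)*(-41481 + U) = (-27181 + 50062)*(-41481 - 15777) = 22881*(-57258) = -1310120298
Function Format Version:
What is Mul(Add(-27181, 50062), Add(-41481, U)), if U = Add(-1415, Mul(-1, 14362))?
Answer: -1310120298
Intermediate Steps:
U = -15777 (U = Add(-1415, -14362) = -15777)
Mul(Add(-27181, 50062), Add(-41481, U)) = Mul(Add(-27181, 50062), Add(-41481, -15777)) = Mul(22881, -57258) = -1310120298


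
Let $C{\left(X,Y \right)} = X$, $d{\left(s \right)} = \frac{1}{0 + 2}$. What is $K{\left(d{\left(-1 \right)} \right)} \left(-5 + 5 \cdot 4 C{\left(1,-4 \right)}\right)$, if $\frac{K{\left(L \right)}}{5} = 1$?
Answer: $75$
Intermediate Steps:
$d{\left(s \right)} = \frac{1}{2}$
$K{\left(L \right)} = 5$ ($K{\left(L \right)} = 5 \cdot 1 = 5$)
$K{\left(d{\left(-1 \right)} \right)} \left(-5 + 5 \cdot 4 C{\left(1,-4 \right)}\right) = 5 \left(-5 + 5 \cdot 4 \cdot 1\right) = 5 \left(-5 + 20 \cdot 1\right) = 5 \left(-5 + 20\right) = 5 \cdot 15 = 75$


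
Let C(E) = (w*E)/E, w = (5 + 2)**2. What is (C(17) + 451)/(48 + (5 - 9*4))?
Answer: 500/17 ≈ 29.412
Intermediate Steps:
w = 49 (w = 7**2 = 49)
C(E) = 49 (C(E) = (49*E)/E = 49)
(C(17) + 451)/(48 + (5 - 9*4)) = (49 + 451)/(48 + (5 - 9*4)) = 500/(48 + (5 - 36)) = 500/(48 - 31) = 500/17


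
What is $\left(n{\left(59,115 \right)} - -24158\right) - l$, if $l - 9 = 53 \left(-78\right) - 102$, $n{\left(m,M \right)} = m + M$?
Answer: $28559$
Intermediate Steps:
$n{\left(m,M \right)} = M + m$
$l = -4227$ ($l = 9 + \left(53 \left(-78\right) - 102\right) = 9 - 4236 = -4227$)
$\left(n{\left(59,115 \right)} - -24158\right) - l = \left(\left(115 + 59\right) - -24158\right) - -4227 = \left(174 + 24158\right) + 4227 = 24332 + 4227 = 28559$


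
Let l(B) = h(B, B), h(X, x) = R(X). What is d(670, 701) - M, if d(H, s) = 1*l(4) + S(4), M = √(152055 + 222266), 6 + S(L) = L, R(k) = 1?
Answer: -1 - √374321 ≈ -612.82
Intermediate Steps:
S(L) = -6 + L
h(X, x) = 1
l(B) = 1
M = √374321 ≈ 611.82
d(H, s) = -1 (d(H, s) = 1*1 + (-6 + 4) = 1 - 2 = -1)
d(670, 701) - M = -1 - √374321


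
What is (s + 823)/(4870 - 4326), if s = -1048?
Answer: -225/544 ≈ -0.41360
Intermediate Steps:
(s + 823)/(4870 - 4326) = (-1048 + 823)/(4870 - 4326) = -225/544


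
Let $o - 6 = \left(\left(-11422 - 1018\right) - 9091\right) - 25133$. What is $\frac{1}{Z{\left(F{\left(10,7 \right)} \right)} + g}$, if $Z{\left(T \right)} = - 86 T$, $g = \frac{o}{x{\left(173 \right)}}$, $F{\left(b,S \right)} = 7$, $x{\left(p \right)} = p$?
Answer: $- \frac{173}{150804} \approx -0.0011472$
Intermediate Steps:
$o = -46658$ ($o = 6 - 46664 = -46658$)
$g = - \frac{46658}{173} \approx -269.7$
$\frac{1}{Z{\left(F{\left(10,7 \right)} \right)} + g} = \frac{1}{\left(-86\right) 7 - \frac{46658}{173}} = \frac{1}{-602 - \frac{46658}{173}} = \frac{1}{- \frac{150804}{173}} = - \frac{173}{150804}$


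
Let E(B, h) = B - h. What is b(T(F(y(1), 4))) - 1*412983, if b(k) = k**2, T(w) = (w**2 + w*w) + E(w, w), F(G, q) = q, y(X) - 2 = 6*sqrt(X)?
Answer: -411959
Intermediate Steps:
y(X) = 2 + 6*sqrt(X)
T(w) = 2*w**2 (T(w) = (w**2 + w*w) + (w - w) = (w**2 + w**2) + 0 = 2*w**2 + 0 = 2*w**2)
b(T(F(y(1), 4))) - 1*412983 = (2*4**2)**2 - 1*412983 = (2*16)**2 - 412983 = 32**2 - 412983 = 1024 - 412983 = -411959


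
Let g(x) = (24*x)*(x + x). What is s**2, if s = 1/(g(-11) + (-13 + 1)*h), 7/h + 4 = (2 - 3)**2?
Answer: 1/34058896 ≈ 2.9361e-8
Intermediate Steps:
g(x) = 48*x**2 (g(x) = (24*x)*(2*x) = 48*x**2)
h = -7/3 (h = 7/(-4 + (2 - 3)**2) = 7/(-4 + (-1)**2) = 7/(-4 + 1) = 7/(-3) = 7*(-1/3) = -7/3 ≈ -2.3333)
s = 1/5836 (s = 1/(48*(-11)**2 + (-13 + 1)*(-7/3)) = 1/(48*121 - 12*(-7/3)) = 1/(5808 + 28) = 1/5836 ≈ 0.00017135)
s**2 = (1/5836)**2 = 1/34058896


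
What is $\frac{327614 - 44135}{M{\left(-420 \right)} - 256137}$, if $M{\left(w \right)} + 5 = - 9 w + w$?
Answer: $- \frac{283479}{252782} \approx -1.1214$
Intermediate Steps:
$M{\left(w \right)} = -5 - 8 w$ ($M{\left(w \right)} = -5 + \left(- 9 w + w\right) = -5 - 8 w$)
$\frac{327614 - 44135}{M{\left(-420 \right)} - 256137} = \frac{327614 - 44135}{\left(-5 - -3360\right) - 256137} = \frac{283479}{\left(-5 + 3360\right) - 256137} = \frac{283479}{3355 - 256137} = \frac{283479}{-252782} = 283479 \left(- \frac{1}{252782}\right) = - \frac{283479}{252782}$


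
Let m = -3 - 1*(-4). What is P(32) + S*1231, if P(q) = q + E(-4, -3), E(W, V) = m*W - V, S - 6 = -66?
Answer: -73829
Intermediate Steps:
S = -60 (S = 6 - 66 = -60)
m = 1 (m = -3 + 4 = 1)
E(W, V) = W - V (E(W, V) = 1*W - V = W - V)
P(q) = -1 + q (P(q) = q + (-4 - 1*(-3)) = q + (-4 + 3) = q - 1 = -1 + q)
P(32) + S*1231 = (-1 + 32) - 60*1231 = 31 - 73860 = -73829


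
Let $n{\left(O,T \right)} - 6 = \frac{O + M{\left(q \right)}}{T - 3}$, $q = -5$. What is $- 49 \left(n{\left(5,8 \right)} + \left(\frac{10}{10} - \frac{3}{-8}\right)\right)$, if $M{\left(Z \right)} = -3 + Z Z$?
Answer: $- \frac{25039}{40} \approx -625.97$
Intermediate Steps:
$M{\left(Z \right)} = -3 + Z^{2}$
$n{\left(O,T \right)} = 6 + \frac{22 + O}{-3 + T}$ ($n{\left(O,T \right)} = 6 + \frac{O - \left(3 - \left(-5\right)^{2}\right)}{T - 3} = 6 + \frac{O + \left(-3 + 25\right)}{-3 + T} = 6 + \frac{O + 22}{-3 + T} = 6 + \frac{22 + O}{-3 + T}$)
$- 49 \left(n{\left(5,8 \right)} + \left(\frac{10}{10} - \frac{3}{-8}\right)\right) = - 49 \left(\frac{4 + 5 + 6 \cdot 8}{-3 + 8} + \left(\frac{10}{10} - \frac{3}{-8}\right)\right) = - 49 \left(\frac{4 + 5 + 48}{5} + \left(10 \cdot \frac{1}{10} - - \frac{3}{8}\right)\right) = - 49 \left(\frac{1}{5} \cdot 57 + \left(1 + \frac{3}{8}\right)\right) = - 49 \left(\frac{57}{5} + \frac{11}{8}\right) = \left(-49\right) \frac{511}{40} = - \frac{25039}{40}$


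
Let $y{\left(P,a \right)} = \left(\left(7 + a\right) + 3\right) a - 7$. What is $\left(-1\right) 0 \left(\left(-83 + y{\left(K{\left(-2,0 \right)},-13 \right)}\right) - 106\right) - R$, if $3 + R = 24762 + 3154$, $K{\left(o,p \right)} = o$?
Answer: $-27913$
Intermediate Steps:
$y{\left(P,a \right)} = -7 + a \left(10 + a\right)$ ($y{\left(P,a \right)} = \left(10 + a\right) a - 7 = a \left(10 + a\right) - 7 = -7 + a \left(10 + a\right)$)
$R = 27913$ ($R = -3 + \left(24762 + 3154\right) = -3 + 27916 = 27913$)
$\left(-1\right) 0 \left(\left(-83 + y{\left(K{\left(-2,0 \right)},-13 \right)}\right) - 106\right) - R = \left(-1\right) 0 \left(\left(-83 + \left(-7 + \left(-13\right)^{2} + 10 \left(-13\right)\right)\right) - 106\right) - 27913 = 0 \left(\left(-83 - -32\right) - 106\right) - 27913 = 0 \left(\left(-83 + 32\right) - 106\right) - 27913 = 0 \left(-51 - 106\right) - 27913 = 0 \left(-157\right) - 27913 = 0 - 27913 = -27913$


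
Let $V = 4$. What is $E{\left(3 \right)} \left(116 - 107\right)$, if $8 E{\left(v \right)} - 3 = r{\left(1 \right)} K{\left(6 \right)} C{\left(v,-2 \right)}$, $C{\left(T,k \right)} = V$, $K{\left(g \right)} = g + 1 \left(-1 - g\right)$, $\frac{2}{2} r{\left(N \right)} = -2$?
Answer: $\frac{99}{8} \approx 12.375$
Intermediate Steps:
$r{\left(N \right)} = -2$
$K{\left(g \right)} = -1$ ($K{\left(g \right)} = g - \left(1 + g\right) = -1$)
$C{\left(T,k \right)} = 4$
$E{\left(v \right)} = \frac{11}{8}$ ($E{\left(v \right)} = \frac{3}{8} + \frac{\left(-2\right) \left(-1\right) 4}{8} = \frac{3}{8} + \frac{2 \cdot 4}{8} = \frac{3}{8} + \frac{1}{8} \cdot 8 = \frac{3}{8} + 1 = \frac{11}{8}$)
$E{\left(3 \right)} \left(116 - 107\right) = \frac{11 \left(116 - 107\right)}{8} = \frac{11}{8} \cdot 9 = \frac{99}{8}$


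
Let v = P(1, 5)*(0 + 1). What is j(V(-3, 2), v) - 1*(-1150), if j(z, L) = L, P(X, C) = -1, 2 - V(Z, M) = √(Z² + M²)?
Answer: 1149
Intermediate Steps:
V(Z, M) = 2 - √(M² + Z²) (V(Z, M) = 2 - √(Z² + M²) = 2 - √(M² + Z²))
v = -1 (v = -(0 + 1) = -1*1 = -1)
j(V(-3, 2), v) - 1*(-1150) = -1 - 1*(-1150) = -1 + 1150 = 1149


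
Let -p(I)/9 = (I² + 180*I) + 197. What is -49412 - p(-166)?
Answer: -68555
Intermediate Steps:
p(I) = -1773 - 1620*I - 9*I² (p(I) = -9*((I² + 180*I) + 197) = -9*(197 + I² + 180*I) = -1773 - 1620*I - 9*I²)
-49412 - p(-166) = -49412 - (-1773 - 1620*(-166) - 9*(-166)²) = -49412 - (-1773 + 268920 - 9*27556) = -49412 - (-1773 + 268920 - 248004) = -49412 - 1*19143 = -49412 - 19143 = -68555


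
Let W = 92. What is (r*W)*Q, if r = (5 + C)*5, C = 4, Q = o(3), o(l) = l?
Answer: 12420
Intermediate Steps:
Q = 3
r = 45 (r = (5 + 4)*5 = 9*5 = 45)
(r*W)*Q = (45*92)*3 = 4140*3 = 12420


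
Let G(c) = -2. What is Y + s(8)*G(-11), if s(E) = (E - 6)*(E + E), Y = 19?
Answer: -45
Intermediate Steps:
s(E) = 2*E*(-6 + E) (s(E) = (-6 + E)*(2*E) = 2*E*(-6 + E))
Y + s(8)*G(-11) = 19 + (2*8*(-6 + 8))*(-2) = 19 + (2*8*2)*(-2) = 19 + 32*(-2) = 19 - 64 = -45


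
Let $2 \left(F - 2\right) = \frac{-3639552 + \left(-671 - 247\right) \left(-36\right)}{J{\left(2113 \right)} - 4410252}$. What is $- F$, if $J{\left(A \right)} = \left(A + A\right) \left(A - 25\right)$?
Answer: $- \frac{585335}{367803} \approx -1.5914$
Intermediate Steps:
$J{\left(A \right)} = 2 A \left(-25 + A\right)$
$F = \frac{585335}{367803}$ ($F = 2 + \frac{\left(-3639552 + \left(-671 - 247\right) \left(-36\right)\right) \frac{1}{2 \cdot 2113 \left(-25 + 2113\right) - 4410252}}{2} = 2 + \frac{\left(-3639552 - -33048\right) \frac{1}{2 \cdot 2113 \cdot 2088 - 4410252}}{2} = 2 + \frac{\left(-3639552 + 33048\right) \frac{1}{8823888 - 4410252}}{2} = 2 + \frac{\left(-3606504\right) \frac{1}{4413636}}{2} = 2 + \frac{1}{2} \left(- \frac{300542}{367803}\right) = 2 - \frac{150271}{367803} = \frac{585335}{367803} \approx 1.5914$)
$- F = \left(-1\right) \frac{585335}{367803} = - \frac{585335}{367803}$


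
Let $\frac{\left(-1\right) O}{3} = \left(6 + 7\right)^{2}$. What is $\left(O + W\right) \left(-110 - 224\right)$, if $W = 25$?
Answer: $160988$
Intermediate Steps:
$O = -507$ ($O = - 3 \left(6 + 7\right)^{2} = - 3 \cdot 13^{2} = \left(-3\right) 169 = -507$)
$\left(O + W\right) \left(-110 - 224\right) = \left(-507 + 25\right) \left(-110 - 224\right) = - 482 \left(-110 - 224\right) = \left(-482\right) \left(-334\right) = 160988$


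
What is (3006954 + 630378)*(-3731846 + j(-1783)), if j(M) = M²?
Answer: -2010560724324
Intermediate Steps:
(3006954 + 630378)*(-3731846 + j(-1783)) = (3006954 + 630378)*(-3731846 + (-1783)²) = 3637332*(-3731846 + 3179089) = 3637332*(-552757) = -2010560724324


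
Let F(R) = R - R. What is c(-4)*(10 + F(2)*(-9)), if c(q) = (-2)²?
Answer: 40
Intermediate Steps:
c(q) = 4
F(R) = 0
c(-4)*(10 + F(2)*(-9)) = 4*(10 + 0*(-9)) = 4*(10 + 0) = 4*10 = 40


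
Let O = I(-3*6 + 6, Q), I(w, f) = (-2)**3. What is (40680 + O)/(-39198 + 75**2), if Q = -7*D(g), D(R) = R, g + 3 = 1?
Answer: -1312/1083 ≈ -1.2114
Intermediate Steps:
g = -2 (g = -3 + 1 = -2)
Q = 14 (Q = -7*(-2) = 14)
I(w, f) = -8
O = -8
(40680 + O)/(-39198 + 75**2) = (40680 - 8)/(-39198 + 75**2) = 40672/(-39198 + 5625) = 40672/(-33573) = 40672*(-1/33573) = -1312/1083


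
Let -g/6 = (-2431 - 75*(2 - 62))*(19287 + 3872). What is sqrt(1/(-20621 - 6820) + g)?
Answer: I*sqrt(24054088358903083)/9147 ≈ 16956.0*I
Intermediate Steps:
g = -287495826 (g = -6*(-2431 - 75*(2 - 62))*(19287 + 3872) = -6*(-2431 - 75*(-60))*23159 = -6*(-2431 + 4500)*23159 = -12414*23159 = -6*47915971 = -287495826)
sqrt(1/(-20621 - 6820) + g) = sqrt(1/(-20621 - 6820) - 287495826) = sqrt(1/(-27441) - 287495826) = sqrt(-1/27441 - 287495826) = sqrt(-7889172961267/27441) = I*sqrt(24054088358903083)/9147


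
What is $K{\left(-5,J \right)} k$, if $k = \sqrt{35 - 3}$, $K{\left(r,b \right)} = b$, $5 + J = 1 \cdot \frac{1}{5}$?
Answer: $- \frac{96 \sqrt{2}}{5} \approx -27.153$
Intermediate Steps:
$J = - \frac{24}{5}$ ($J = -5 + 1 \cdot \frac{1}{5} = -5 + \frac{1}{5} = - \frac{24}{5} \approx -4.8$)
$k = 4 \sqrt{2}$ ($k = \sqrt{32} = 4 \sqrt{2} \approx 5.6569$)
$K{\left(-5,J \right)} k = - \frac{24 \cdot 4 \sqrt{2}}{5} = - \frac{96 \sqrt{2}}{5}$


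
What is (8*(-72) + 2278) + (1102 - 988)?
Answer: 1816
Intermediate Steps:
(8*(-72) + 2278) + (1102 - 988) = (-576 + 2278) + 114 = 1702 + 114 = 1816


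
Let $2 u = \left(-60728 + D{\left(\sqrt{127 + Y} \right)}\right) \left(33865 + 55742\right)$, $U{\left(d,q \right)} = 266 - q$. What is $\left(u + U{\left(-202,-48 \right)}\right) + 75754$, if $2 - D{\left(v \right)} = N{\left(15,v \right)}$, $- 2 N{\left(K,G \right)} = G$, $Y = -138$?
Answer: $-2720661273 + \frac{89607 i \sqrt{11}}{4} \approx -2.7207 \cdot 10^{9} + 74298.0 i$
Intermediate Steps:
$N{\left(K,G \right)} = - \frac{G}{2}$
$D{\left(v \right)} = 2 + \frac{v}{2}$ ($D{\left(v \right)} = 2 - - \frac{v}{2} = 2 + \frac{v}{2}$)
$u = -2720737341 + \frac{89607 i \sqrt{11}}{4}$ ($u = \frac{\left(-60728 + \left(2 + \frac{\sqrt{127 - 138}}{2}\right)\right) \left(33865 + 55742\right)}{2} = \frac{\left(-60728 + \left(2 + \frac{\sqrt{-11}}{2}\right)\right) 89607}{2} = \frac{\left(-60728 + \left(2 + \frac{i \sqrt{11}}{2}\right)\right) 89607}{2} = \frac{\left(-60726 + \frac{i \sqrt{11}}{2}\right) 89607}{2} = \frac{-5441474682 + \frac{89607 i \sqrt{11}}{2}}{2} = -2720737341 + \frac{89607 i \sqrt{11}}{4} \approx -2.7207 \cdot 10^{9} + 74298.0 i$)
$\left(u + U{\left(-202,-48 \right)}\right) + 75754 = \left(\left(-2720737341 + \frac{89607 i \sqrt{11}}{4}\right) + \left(266 - -48\right)\right) + 75754 = \left(\left(-2720737341 + \frac{89607 i \sqrt{11}}{4}\right) + \left(266 + 48\right)\right) + 75754 = \left(\left(-2720737341 + \frac{89607 i \sqrt{11}}{4}\right) + 314\right) + 75754 = \left(-2720737027 + \frac{89607 i \sqrt{11}}{4}\right) + 75754 = -2720661273 + \frac{89607 i \sqrt{11}}{4}$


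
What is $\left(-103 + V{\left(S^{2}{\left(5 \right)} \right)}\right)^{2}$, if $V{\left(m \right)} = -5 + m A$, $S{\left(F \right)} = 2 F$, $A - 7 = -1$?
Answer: $242064$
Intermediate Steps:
$A = 6$ ($A = 7 - 1 = 6$)
$V{\left(m \right)} = -5 + 6 m$ ($V{\left(m \right)} = -5 + m 6 = -5 + 6 m$)
$\left(-103 + V{\left(S^{2}{\left(5 \right)} \right)}\right)^{2} = \left(-103 - \left(5 - 6 \left(2 \cdot 5\right)^{2}\right)\right)^{2} = \left(-103 - \left(5 - 6 \cdot 10^{2}\right)\right)^{2} = \left(-103 + \left(-5 + 6 \cdot 100\right)\right)^{2} = \left(-103 + \left(-5 + 600\right)\right)^{2} = \left(-103 + 595\right)^{2} = 492^{2} = 242064$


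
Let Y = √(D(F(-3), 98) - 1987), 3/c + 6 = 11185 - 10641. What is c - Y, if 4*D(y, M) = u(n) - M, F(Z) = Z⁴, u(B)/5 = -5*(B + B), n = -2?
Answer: 3/538 - I*√7946/2 ≈ 0.0055762 - 44.57*I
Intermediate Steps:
c = 3/538 (c = 3/(-6 + (11185 - 10641)) = 3/(-6 + 544) = 3/538 ≈ 0.0055762)
u(B) = -50*B (u(B) = 5*(-5*(B + B)) = 5*(-10*B) = -50*B)
D(y, M) = 25 - M/4 (D(y, M) = (-50*(-2) - M)/4 = (100 - M)/4 = 25 - M/4)
Y = I*√7946/2 (Y = √((25 - ¼*98) - 1987) = √((25 - 49/2) - 1987) = √(½ - 1987) = √(-3973/2) = I*√7946/2 ≈ 44.57*I)
c - Y = 3/538 - I*√7946/2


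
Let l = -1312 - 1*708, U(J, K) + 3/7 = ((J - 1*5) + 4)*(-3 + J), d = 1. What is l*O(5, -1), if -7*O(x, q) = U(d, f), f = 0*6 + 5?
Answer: -6060/49 ≈ -123.67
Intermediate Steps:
f = 5 (f = 0 + 5 = 5)
U(J, K) = -3/7 + (-1 + J)*(-3 + J) (U(J, K) = -3/7 + ((J - 1*5) + 4)*(-3 + J) = -3/7 + ((J - 5) + 4)*(-3 + J) = -3/7 + ((-5 + J) + 4)*(-3 + J) = -3/7 + (-1 + J)*(-3 + J))
O(x, q) = 3/49 (O(x, q) = -(18/7 + 1² - 4*1)/7 = -(18/7 + 1 - 4)/7 = -⅐*(-3/7) = 3/49)
l = -2020 (l = -1312 - 708 = -2020)
l*O(5, -1) = -2020*3/49 = -6060/49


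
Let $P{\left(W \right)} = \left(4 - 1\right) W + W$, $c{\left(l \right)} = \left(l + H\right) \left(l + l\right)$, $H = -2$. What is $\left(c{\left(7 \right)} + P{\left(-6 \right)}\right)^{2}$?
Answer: $2116$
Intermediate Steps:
$c{\left(l \right)} = 2 l \left(-2 + l\right)$ ($c{\left(l \right)} = \left(l - 2\right) \left(l + l\right) = \left(-2 + l\right) 2 l = 2 l \left(-2 + l\right)$)
$P{\left(W \right)} = 4 W$ ($P{\left(W \right)} = 3 W + W = 4 W$)
$\left(c{\left(7 \right)} + P{\left(-6 \right)}\right)^{2} = \left(2 \cdot 7 \left(-2 + 7\right) + 4 \left(-6\right)\right)^{2} = \left(2 \cdot 7 \cdot 5 - 24\right)^{2} = \left(70 - 24\right)^{2} = 46^{2} = 2116$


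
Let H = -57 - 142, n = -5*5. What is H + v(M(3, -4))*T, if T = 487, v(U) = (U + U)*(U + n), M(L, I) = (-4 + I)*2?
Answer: 638745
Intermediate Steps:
n = -25
M(L, I) = -8 + 2*I
v(U) = 2*U*(-25 + U) (v(U) = (U + U)*(U - 25) = (2*U)*(-25 + U) = 2*U*(-25 + U))
H = -199
H + v(M(3, -4))*T = -199 + (2*(-8 + 2*(-4))*(-25 + (-8 + 2*(-4))))*487 = -199 + (2*(-8 - 8)*(-25 + (-8 - 8)))*487 = -199 + (2*(-16)*(-25 - 16))*487 = -199 + (2*(-16)*(-41))*487 = -199 + 1312*487 = -199 + 638944 = 638745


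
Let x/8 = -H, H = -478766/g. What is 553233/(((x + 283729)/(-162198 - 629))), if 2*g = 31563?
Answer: -2843235115257033/8962998683 ≈ -3.1722e+5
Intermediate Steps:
g = 31563/2 (g = (1/2)*31563 = 31563/2 ≈ 15782.)
H = -957532/31563 (H = -478766/31563/2 = -478766*2/31563 = -957532/31563 ≈ -30.337)
x = 7660256/31563 (x = 8*(-1*(-957532/31563)) = 8*(957532/31563) = 7660256/31563 ≈ 242.70)
553233/(((x + 283729)/(-162198 - 629))) = 553233/(((7660256/31563 + 283729)/(-162198 - 629))) = 553233/(((8962998683/31563)/(-162827))) = 553233/(((8962998683/31563)*(-1/162827))) = 553233/(-8962998683/5139308601) = 553233*(-5139308601/8962998683) = -2843235115257033/8962998683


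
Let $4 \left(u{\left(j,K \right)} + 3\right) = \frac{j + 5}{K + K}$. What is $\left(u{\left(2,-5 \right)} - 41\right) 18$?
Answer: $- \frac{15903}{20} \approx -795.15$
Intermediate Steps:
$u{\left(j,K \right)} = -3 + \frac{5 + j}{8 K}$ ($u{\left(j,K \right)} = -3 + \frac{\left(j + 5\right) \frac{1}{K + K}}{4} = -3 + \frac{\left(5 + j\right) \frac{1}{2 K}}{4} = -3 + \frac{\frac{1}{2} \frac{1}{K} \left(5 + j\right)}{4} = -3 + \frac{5 + j}{8 K}$)
$\left(u{\left(2,-5 \right)} - 41\right) 18 = \left(\frac{5 + 2 - -120}{8 \left(-5\right)} - 41\right) 18 = \left(\frac{1}{8} \left(- \frac{1}{5}\right) \left(5 + 2 + 120\right) - 41\right) 18 = \left(\frac{1}{8} \left(- \frac{1}{5}\right) 127 - 41\right) 18 = \left(- \frac{127}{40} - 41\right) 18 = \left(- \frac{1767}{40}\right) 18 = - \frac{15903}{20}$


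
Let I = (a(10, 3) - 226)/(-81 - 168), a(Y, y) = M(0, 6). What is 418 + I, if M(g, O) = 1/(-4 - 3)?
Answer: 730157/1743 ≈ 418.91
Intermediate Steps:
M(g, O) = -⅐ (M(g, O) = 1/(-7) = -⅐)
a(Y, y) = -⅐
I = 1583/1743 (I = (-⅐ - 226)/(-81 - 168) = -1583/7/(-249) = -1583/7*(-1/249) = 1583/1743 ≈ 0.90820)
418 + I = 418 + 1583/1743 = 730157/1743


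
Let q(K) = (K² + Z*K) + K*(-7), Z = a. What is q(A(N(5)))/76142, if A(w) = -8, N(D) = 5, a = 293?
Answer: -1112/38071 ≈ -0.029209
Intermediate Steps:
Z = 293
q(K) = K² + 286*K (q(K) = (K² + 293*K) + K*(-7) = (K² + 293*K) - 7*K = K² + 286*K)
q(A(N(5)))/76142 = -8*(286 - 8)/76142 = -8*278*(1/76142) = -2224*1/76142 = -1112/38071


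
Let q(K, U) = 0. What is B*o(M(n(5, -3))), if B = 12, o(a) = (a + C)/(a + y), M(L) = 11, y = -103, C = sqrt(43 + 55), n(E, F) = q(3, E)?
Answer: -33/23 - 21*sqrt(2)/23 ≈ -2.7260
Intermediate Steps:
n(E, F) = 0
C = 7*sqrt(2) (C = sqrt(98) = 7*sqrt(2) ≈ 9.8995)
o(a) = (a + 7*sqrt(2))/(-103 + a) (o(a) = (a + 7*sqrt(2))/(a - 103) = (a + 7*sqrt(2))/(-103 + a))
B*o(M(n(5, -3))) = 12*((11 + 7*sqrt(2))/(-103 + 11)) = 12*((11 + 7*sqrt(2))/(-92)) = 12*(-(11 + 7*sqrt(2))/92) = 12*(-11/92 - 7*sqrt(2)/92) = -33/23 - 21*sqrt(2)/23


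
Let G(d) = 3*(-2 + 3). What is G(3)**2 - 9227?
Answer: -9218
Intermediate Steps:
G(d) = 3 (G(d) = 3*1 = 3)
G(3)**2 - 9227 = 3**2 - 9227 = 9 - 9227 = -9218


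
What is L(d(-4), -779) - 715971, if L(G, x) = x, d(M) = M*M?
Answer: -716750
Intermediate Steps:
d(M) = M²
L(d(-4), -779) - 715971 = -779 - 715971 = -716750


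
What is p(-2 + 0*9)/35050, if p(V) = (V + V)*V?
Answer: 4/17525 ≈ 0.00022825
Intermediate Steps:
p(V) = 2*V² (p(V) = (2*V)*V = 2*V²)
p(-2 + 0*9)/35050 = (2*(-2 + 0*9)²)/35050 = (2*(-2 + 0)²)*(1/35050) = (2*(-2)²)*(1/35050) = (2*4)*(1/35050) = 8*(1/35050) = 4/17525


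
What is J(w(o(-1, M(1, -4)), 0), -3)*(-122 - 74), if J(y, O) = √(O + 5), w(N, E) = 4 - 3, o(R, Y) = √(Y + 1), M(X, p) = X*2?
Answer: -196*√2 ≈ -277.19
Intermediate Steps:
M(X, p) = 2*X
o(R, Y) = √(1 + Y)
w(N, E) = 1
J(y, O) = √(5 + O)
J(w(o(-1, M(1, -4)), 0), -3)*(-122 - 74) = √(5 - 3)*(-122 - 74) = √2*(-196) = -196*√2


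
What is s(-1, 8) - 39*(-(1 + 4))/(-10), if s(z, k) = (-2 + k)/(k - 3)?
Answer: -183/10 ≈ -18.300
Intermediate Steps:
s(z, k) = (-2 + k)/(-3 + k)
s(-1, 8) - 39*(-(1 + 4))/(-10) = (-2 + 8)/(-3 + 8) - 39*(-(1 + 4))/(-10) = 6/5 - 39*(-1*5)*(-1)/10 = (1/5)*6 - (-195)*(-1)/10 = 6/5 - 39*1/2 = 6/5 - 39/2 = -183/10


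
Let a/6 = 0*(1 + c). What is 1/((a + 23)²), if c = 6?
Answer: 1/529 ≈ 0.0018904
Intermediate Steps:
a = 0 (a = 6*(0*(1 + 6)) = 6*(0*7) = 6*0 = 0)
1/((a + 23)²) = 1/((0 + 23)²) = 1/(23²) = 1/529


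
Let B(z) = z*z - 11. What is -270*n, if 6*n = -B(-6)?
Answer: 1125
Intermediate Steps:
B(z) = -11 + z² (B(z) = z² - 11 = -11 + z²)
n = -25/6 (n = (-(-11 + (-6)²))/6 = (-(-11 + 36))/6 = (-1*25)/6 = (⅙)*(-25) = -25/6 ≈ -4.1667)
-270*n = -270*(-25/6) = 1125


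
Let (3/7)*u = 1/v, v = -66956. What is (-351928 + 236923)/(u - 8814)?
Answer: 23100824340/1770450559 ≈ 13.048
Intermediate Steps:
u = -7/200868 (u = (7/3)/(-66956) = (7/3)*(-1/66956) = -7/200868 ≈ -3.4849e-5)
(-351928 + 236923)/(u - 8814) = (-351928 + 236923)/(-7/200868 - 8814) = -115005/(-1770450559/200868) = -115005*(-200868/1770450559) = 23100824340/1770450559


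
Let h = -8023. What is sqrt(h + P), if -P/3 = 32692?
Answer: I*sqrt(106099) ≈ 325.73*I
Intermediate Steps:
P = -98076 (P = -3*32692 = -98076)
sqrt(h + P) = sqrt(-8023 - 98076) = sqrt(-106099) = I*sqrt(106099)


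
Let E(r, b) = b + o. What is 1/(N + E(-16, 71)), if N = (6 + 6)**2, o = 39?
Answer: 1/254 ≈ 0.0039370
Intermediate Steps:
N = 144 (N = 12**2 = 144)
E(r, b) = 39 + b (E(r, b) = b + 39 = 39 + b)
1/(N + E(-16, 71)) = 1/(144 + (39 + 71)) = 1/(144 + 110) = 1/254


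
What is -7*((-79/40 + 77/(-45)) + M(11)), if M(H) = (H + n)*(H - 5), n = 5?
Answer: -232631/360 ≈ -646.20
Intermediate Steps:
M(H) = (-5 + H)*(5 + H) (M(H) = (H + 5)*(H - 5) = (5 + H)*(-5 + H) = (-5 + H)*(5 + H))
-7*((-79/40 + 77/(-45)) + M(11)) = -7*((-79/40 + 77/(-45)) + (-25 + 11²)) = -7*((-79*1/40 + 77*(-1/45)) + (-25 + 121)) = -7*((-79/40 - 77/45) + 96) = -7*(-1327/360 + 96) = -7*33233/360 = -232631/360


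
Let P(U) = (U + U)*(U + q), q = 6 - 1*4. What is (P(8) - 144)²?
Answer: 256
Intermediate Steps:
q = 2 (q = 6 - 4 = 2)
P(U) = 2*U*(2 + U) (P(U) = (U + U)*(U + 2) = (2*U)*(2 + U) = 2*U*(2 + U))
(P(8) - 144)² = (2*8*(2 + 8) - 144)² = (2*8*10 - 144)² = (160 - 144)² = 16² = 256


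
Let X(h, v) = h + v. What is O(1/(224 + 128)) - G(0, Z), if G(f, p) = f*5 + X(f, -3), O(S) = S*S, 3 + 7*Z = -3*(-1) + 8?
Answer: 371713/123904 ≈ 3.0000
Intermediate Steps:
Z = 8/7 (Z = -3/7 + (-3*(-1) + 8)/7 = -3/7 + (3 + 8)/7 = -3/7 + (⅐)*11 = -3/7 + 11/7 = 8/7 ≈ 1.1429)
O(S) = S²
G(f, p) = -3 + 6*f (G(f, p) = f*5 + (f - 3) = 5*f + (-3 + f) = -3 + 6*f)
O(1/(224 + 128)) - G(0, Z) = (1/(224 + 128))² - (-3 + 6*0) = (1/352)² - (-3 + 0) = (1/352)² - 1*(-3) = 1/123904 + 3 = 371713/123904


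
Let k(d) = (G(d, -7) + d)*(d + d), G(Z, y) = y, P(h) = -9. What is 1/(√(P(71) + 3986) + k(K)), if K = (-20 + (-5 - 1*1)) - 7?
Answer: 2640/6965623 - √3977/6965623 ≈ 0.00036995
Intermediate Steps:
K = -33 (K = (-20 + (-5 - 1)) - 7 = (-20 - 6) - 7 = -26 - 7 = -33)
k(d) = 2*d*(-7 + d) (k(d) = (-7 + d)*(d + d) = (-7 + d)*(2*d) = 2*d*(-7 + d))
1/(√(P(71) + 3986) + k(K)) = 1/(√(-9 + 3986) + 2*(-33)*(-7 - 33)) = 1/(√3977 + 2*(-33)*(-40)) = 1/(√3977 + 2640) = 1/(2640 + √3977)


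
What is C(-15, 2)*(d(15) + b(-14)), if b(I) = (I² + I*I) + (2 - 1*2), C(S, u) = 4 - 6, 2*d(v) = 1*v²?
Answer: -1009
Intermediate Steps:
d(v) = v²/2 (d(v) = (1*v²)/2 = v²/2)
C(S, u) = -2
b(I) = 2*I² (b(I) = (I² + I²) + (2 - 2) = 2*I² + 0 = 2*I²)
C(-15, 2)*(d(15) + b(-14)) = -2*((½)*15² + 2*(-14)²) = -2*((½)*225 + 2*196) = -2*(225/2 + 392) = -2*1009/2 = -1009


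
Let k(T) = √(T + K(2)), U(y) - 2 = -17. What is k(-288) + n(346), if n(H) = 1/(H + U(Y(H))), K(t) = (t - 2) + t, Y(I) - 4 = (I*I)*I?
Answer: 1/331 + I*√286 ≈ 0.0030211 + 16.912*I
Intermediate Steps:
Y(I) = 4 + I³ (Y(I) = 4 + (I*I)*I = 4 + I²*I = 4 + I³)
U(y) = -15 (U(y) = 2 - 17 = -15)
K(t) = -2 + 2*t (K(t) = (-2 + t) + t = -2 + 2*t)
k(T) = √(2 + T) (k(T) = √(T + (-2 + 2*2)) = √(T + (-2 + 4)) = √(T + 2) = √(2 + T))
n(H) = 1/(-15 + H) (n(H) = 1/(H - 15) = 1/(-15 + H))
k(-288) + n(346) = √(2 - 288) + 1/(-15 + 346) = √(-286) + 1/331 = I*√286 + 1/331 = 1/331 + I*√286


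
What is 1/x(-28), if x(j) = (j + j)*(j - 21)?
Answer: 1/2744 ≈ 0.00036443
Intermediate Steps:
x(j) = 2*j*(-21 + j) (x(j) = (2*j)*(-21 + j) = 2*j*(-21 + j))
1/x(-28) = 1/(2*(-28)*(-21 - 28)) = 1/(2*(-28)*(-49)) = 1/2744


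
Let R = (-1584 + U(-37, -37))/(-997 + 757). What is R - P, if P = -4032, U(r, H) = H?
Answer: 969301/240 ≈ 4038.8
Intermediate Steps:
R = 1621/240 (R = (-1584 - 37)/(-997 + 757) = -1621/(-240) = -1621*(-1/240) = 1621/240 ≈ 6.7542)
R - P = 1621/240 - 1*(-4032) = 1621/240 + 4032 = 969301/240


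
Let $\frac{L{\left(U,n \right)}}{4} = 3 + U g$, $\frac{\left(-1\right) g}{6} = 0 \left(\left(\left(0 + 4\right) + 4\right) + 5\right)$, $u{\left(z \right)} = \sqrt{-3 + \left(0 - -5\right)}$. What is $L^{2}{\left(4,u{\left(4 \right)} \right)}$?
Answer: $144$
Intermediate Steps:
$u{\left(z \right)} = \sqrt{2}$ ($u{\left(z \right)} = \sqrt{-3 + \left(0 + 5\right)} = \sqrt{-3 + 5} = \sqrt{2}$)
$g = 0$ ($g = - 6 \cdot 0 \left(\left(\left(0 + 4\right) + 4\right) + 5\right) = - 6 \cdot 0 \left(\left(4 + 4\right) + 5\right) = - 6 \cdot 0 \left(8 + 5\right) = - 6 \cdot 0 \cdot 13 = \left(-6\right) 0 = 0$)
$L{\left(U,n \right)} = 12$ ($L{\left(U,n \right)} = 4 \left(3 + U 0\right) = 4 \left(3 + 0\right) = 4 \cdot 3 = 12$)
$L^{2}{\left(4,u{\left(4 \right)} \right)} = 12^{2} = 144$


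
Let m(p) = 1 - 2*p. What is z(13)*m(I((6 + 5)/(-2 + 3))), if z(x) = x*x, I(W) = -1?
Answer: 507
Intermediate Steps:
z(x) = x²
z(13)*m(I((6 + 5)/(-2 + 3))) = 13²*(1 - 2*(-1)) = 169*(1 + 2) = 169*3 = 507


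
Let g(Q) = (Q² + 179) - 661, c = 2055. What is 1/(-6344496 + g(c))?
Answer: -1/2121953 ≈ -4.7126e-7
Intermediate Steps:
g(Q) = -482 + Q² (g(Q) = (179 + Q²) - 661 = -482 + Q²)
1/(-6344496 + g(c)) = 1/(-6344496 + (-482 + 2055²)) = 1/(-6344496 + (-482 + 4223025)) = 1/(-6344496 + 4222543) = 1/(-2121953) = -1/2121953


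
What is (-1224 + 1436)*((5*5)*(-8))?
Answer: -42400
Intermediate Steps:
(-1224 + 1436)*((5*5)*(-8)) = 212*(25*(-8)) = 212*(-200) = -42400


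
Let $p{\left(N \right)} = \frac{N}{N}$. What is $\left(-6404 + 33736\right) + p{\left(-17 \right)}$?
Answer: $27333$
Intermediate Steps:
$p{\left(N \right)} = 1$
$\left(-6404 + 33736\right) + p{\left(-17 \right)} = \left(-6404 + 33736\right) + 1 = 27332 + 1 = 27333$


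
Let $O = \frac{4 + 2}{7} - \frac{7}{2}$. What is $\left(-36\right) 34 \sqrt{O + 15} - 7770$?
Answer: $-7770 - \frac{612 \sqrt{2422}}{7} \approx -12073.0$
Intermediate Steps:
$O = - \frac{37}{14}$ ($O = 6 \cdot \frac{1}{7} - \frac{7}{2} = \frac{6}{7} - \frac{7}{2} = - \frac{37}{14} \approx -2.6429$)
$\left(-36\right) 34 \sqrt{O + 15} - 7770 = \left(-36\right) 34 \sqrt{- \frac{37}{14} + 15} - 7770 = - 1224 \sqrt{\frac{173}{14}} - 7770 = - 1224 \frac{\sqrt{2422}}{14} - 7770 = - \frac{612 \sqrt{2422}}{7} - 7770 = -7770 - \frac{612 \sqrt{2422}}{7}$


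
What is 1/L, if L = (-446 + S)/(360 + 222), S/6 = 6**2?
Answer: -291/115 ≈ -2.5304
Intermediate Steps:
S = 216 (S = 6*6**2 = 6*36 = 216)
L = -115/291 (L = (-446 + 216)/(360 + 222) = -230/582 = -230*1/582 = -115/291 ≈ -0.39519)
1/L = 1/(-115/291) = -291/115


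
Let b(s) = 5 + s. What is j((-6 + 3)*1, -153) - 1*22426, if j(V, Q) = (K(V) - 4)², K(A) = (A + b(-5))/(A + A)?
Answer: -89655/4 ≈ -22414.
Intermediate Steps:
K(A) = ½ (K(A) = (A + (5 - 5))/(A + A) = (A + 0)/((2*A)) = A*(1/(2*A)) = ½)
j(V, Q) = 49/4 (j(V, Q) = (½ - 4)² = (-7/2)² = 49/4)
j((-6 + 3)*1, -153) - 1*22426 = 49/4 - 1*22426 = 49/4 - 22426 = -89655/4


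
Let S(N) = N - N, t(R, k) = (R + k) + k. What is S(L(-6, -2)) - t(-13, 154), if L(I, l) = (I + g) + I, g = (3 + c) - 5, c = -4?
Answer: -295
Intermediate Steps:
g = -6 (g = (3 - 4) - 5 = -1 - 5 = -6)
t(R, k) = R + 2*k
L(I, l) = -6 + 2*I (L(I, l) = (I - 6) + I = (-6 + I) + I = -6 + 2*I)
S(N) = 0
S(L(-6, -2)) - t(-13, 154) = 0 - (-13 + 2*154) = 0 - (-13 + 308) = 0 - 1*295 = 0 - 295 = -295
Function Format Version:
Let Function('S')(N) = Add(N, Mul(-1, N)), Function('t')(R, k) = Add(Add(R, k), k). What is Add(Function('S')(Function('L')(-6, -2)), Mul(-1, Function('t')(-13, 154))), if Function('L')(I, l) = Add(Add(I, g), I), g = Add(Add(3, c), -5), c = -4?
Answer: -295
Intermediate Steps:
g = -6 (g = Add(Add(3, -4), -5) = Add(-1, -5) = -6)
Function('t')(R, k) = Add(R, Mul(2, k))
Function('L')(I, l) = Add(-6, Mul(2, I)) (Function('L')(I, l) = Add(Add(I, -6), I) = Add(Add(-6, I), I) = Add(-6, Mul(2, I)))
Function('S')(N) = 0
Add(Function('S')(Function('L')(-6, -2)), Mul(-1, Function('t')(-13, 154))) = Add(0, Mul(-1, Add(-13, Mul(2, 154)))) = Add(0, Mul(-1, Add(-13, 308))) = Add(0, Mul(-1, 295)) = Add(0, -295) = -295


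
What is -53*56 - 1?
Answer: -2969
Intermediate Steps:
-53*56 - 1 = -2968 - 1 = -2969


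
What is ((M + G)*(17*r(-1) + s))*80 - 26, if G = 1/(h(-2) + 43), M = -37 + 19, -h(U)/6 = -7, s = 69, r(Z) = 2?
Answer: -2520234/17 ≈ -1.4825e+5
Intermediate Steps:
h(U) = 42 (h(U) = -6*(-7) = 42)
M = -18
G = 1/85 (G = 1/(42 + 43) = 1/85 ≈ 0.011765)
((M + G)*(17*r(-1) + s))*80 - 26 = ((-18 + 1/85)*(17*2 + 69))*80 - 26 = -1529*(34 + 69)/85*80 - 26 = -1529/85*103*80 - 26 = -157487/85*80 - 26 = -2519792/17 - 26 = -2520234/17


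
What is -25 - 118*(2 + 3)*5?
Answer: -2975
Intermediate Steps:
-25 - 118*(2 + 3)*5 = -25 - 590*5 = -25 - 118*25 = -25 - 2950 = -2975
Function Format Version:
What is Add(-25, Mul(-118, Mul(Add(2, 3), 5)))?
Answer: -2975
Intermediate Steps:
Add(-25, Mul(-118, Mul(Add(2, 3), 5))) = Add(-25, Mul(-118, Mul(5, 5))) = Add(-25, Mul(-118, 25)) = Add(-25, -2950) = -2975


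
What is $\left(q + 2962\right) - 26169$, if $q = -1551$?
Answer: $-24758$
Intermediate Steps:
$\left(q + 2962\right) - 26169 = \left(-1551 + 2962\right) - 26169 = 1411 - 26169 = -24758$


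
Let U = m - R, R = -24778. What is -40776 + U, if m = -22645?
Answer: -38643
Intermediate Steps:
U = 2133 (U = -22645 - 1*(-24778) = -22645 + 24778 = 2133)
-40776 + U = -40776 + 2133 = -38643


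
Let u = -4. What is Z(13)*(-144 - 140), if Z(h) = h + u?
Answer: -2556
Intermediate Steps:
Z(h) = -4 + h (Z(h) = h - 4 = -4 + h)
Z(13)*(-144 - 140) = (-4 + 13)*(-144 - 140) = 9*(-284) = -2556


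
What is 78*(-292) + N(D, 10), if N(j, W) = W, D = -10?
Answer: -22766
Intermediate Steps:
78*(-292) + N(D, 10) = 78*(-292) + 10 = -22776 + 10 = -22766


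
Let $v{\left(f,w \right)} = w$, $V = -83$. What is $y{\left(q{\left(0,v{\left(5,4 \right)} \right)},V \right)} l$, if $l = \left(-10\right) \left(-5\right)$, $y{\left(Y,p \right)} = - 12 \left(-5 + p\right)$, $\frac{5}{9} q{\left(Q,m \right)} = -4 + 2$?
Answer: $52800$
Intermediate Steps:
$q{\left(Q,m \right)} = - \frac{18}{5}$ ($q{\left(Q,m \right)} = \frac{9 \left(-4 + 2\right)}{5} = \frac{9}{5} \left(-2\right) = - \frac{18}{5}$)
$y{\left(Y,p \right)} = 60 - 12 p$
$l = 50$
$y{\left(q{\left(0,v{\left(5,4 \right)} \right)},V \right)} l = \left(60 - -996\right) 50 = \left(60 + 996\right) 50 = 1056 \cdot 50 = 52800$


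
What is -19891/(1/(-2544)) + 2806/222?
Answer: 5616901547/111 ≈ 5.0603e+7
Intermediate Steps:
-19891/(1/(-2544)) + 2806/222 = -19891/(-1/2544) + 2806*(1/222) = -19891*(-2544) + 1403/111 = 50602704 + 1403/111 = 5616901547/111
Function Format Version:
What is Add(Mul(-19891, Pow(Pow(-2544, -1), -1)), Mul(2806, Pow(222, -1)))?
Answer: Rational(5616901547, 111) ≈ 5.0603e+7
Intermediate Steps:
Add(Mul(-19891, Pow(Pow(-2544, -1), -1)), Mul(2806, Pow(222, -1))) = Add(Mul(-19891, Pow(Rational(-1, 2544), -1)), Mul(2806, Rational(1, 222))) = Add(Mul(-19891, -2544), Rational(1403, 111)) = Add(50602704, Rational(1403, 111)) = Rational(5616901547, 111)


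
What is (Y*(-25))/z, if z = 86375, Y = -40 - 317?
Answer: 357/3455 ≈ 0.10333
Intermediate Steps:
Y = -357
(Y*(-25))/z = -357*(-25)/86375 = 8925*(1/86375) = 357/3455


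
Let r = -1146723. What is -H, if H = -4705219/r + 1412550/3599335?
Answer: -3711092600603/825488045841 ≈ -4.4956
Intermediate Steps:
H = 3711092600603/825488045841 (H = -4705219/(-1146723) + 1412550/3599335 = -4705219*(-1/1146723) + 1412550*(1/3599335) = 4705219/1146723 + 282510/719867 = 3711092600603/825488045841 ≈ 4.4956)
-H = -1*3711092600603/825488045841 = -3711092600603/825488045841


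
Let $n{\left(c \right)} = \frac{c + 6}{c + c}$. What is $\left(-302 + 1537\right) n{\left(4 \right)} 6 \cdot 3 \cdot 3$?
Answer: $\frac{166725}{2} \approx 83363.0$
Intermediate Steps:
$n{\left(c \right)} = \frac{6 + c}{2 c}$
$\left(-302 + 1537\right) n{\left(4 \right)} 6 \cdot 3 \cdot 3 = \left(-302 + 1537\right) \frac{6 + 4}{2 \cdot 4} \cdot 6 \cdot 3 \cdot 3 = 1235 \cdot \frac{1}{2} \cdot \frac{1}{4} \cdot 10 \cdot 18 \cdot 3 = 1235 \cdot \frac{5}{4} \cdot 18 \cdot 3 = 1235 \cdot \frac{45}{2} \cdot 3 = 1235 \cdot \frac{135}{2} = \frac{166725}{2}$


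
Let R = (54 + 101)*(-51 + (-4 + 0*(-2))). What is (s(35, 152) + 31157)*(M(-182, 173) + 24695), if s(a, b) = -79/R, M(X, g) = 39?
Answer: 6569684407936/8525 ≈ 7.7064e+8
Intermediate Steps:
R = -8525 (R = 155*(-51 + (-4 + 0)) = 155*(-51 - 4) = 155*(-55) = -8525)
s(a, b) = 79/8525 (s(a, b) = -79/(-8525) = -79*(-1/8525) = 79/8525)
(s(35, 152) + 31157)*(M(-182, 173) + 24695) = (79/8525 + 31157)*(39 + 24695) = (265613504/8525)*24734 = 6569684407936/8525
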